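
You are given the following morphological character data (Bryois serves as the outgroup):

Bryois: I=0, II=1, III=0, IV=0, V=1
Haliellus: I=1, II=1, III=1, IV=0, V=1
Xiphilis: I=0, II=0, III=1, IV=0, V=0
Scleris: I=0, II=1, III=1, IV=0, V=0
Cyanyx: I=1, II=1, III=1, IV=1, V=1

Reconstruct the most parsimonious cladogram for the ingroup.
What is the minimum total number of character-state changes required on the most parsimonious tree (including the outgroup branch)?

Character polarity is set by the outgroup: the derived state is whichever differs from the outgroup's state, so for II, V the derived state is '0', and for the remaining characters it is '1'.
I (derived state '1') is shared by Cyanyx and Haliellus — a synapomorphy uniting that clade.
II (derived state '0') is unique to Xiphilis (autapomorphy; uninformative for grouping).
III (derived state '1') is shared by all ingroup taxa — unites the whole ingroup.
IV: derived state '1' in Cyanyx only — an autapomorphy, so it tells us nothing about relationships among taxa.
V: derived state '0' in Scleris and Xiphilis only — synapomorphy for {Scleris, Xiphilis}.
Most parsimonious ingroup topology: ((Haliellus,Cyanyx),(Xiphilis,Scleris)).
Changes per character on this tree: I: 1; II: 1; III: 1; IV: 1; V: 1.
Total = 5.

5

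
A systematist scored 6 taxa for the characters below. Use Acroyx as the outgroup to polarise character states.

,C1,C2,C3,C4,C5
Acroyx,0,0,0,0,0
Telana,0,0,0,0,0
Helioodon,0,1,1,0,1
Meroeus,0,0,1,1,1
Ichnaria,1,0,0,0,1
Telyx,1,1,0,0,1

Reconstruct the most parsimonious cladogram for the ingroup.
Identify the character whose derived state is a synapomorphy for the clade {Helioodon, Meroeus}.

C3

The outgroup has state '0' for every character, so '1' is the derived state throughout.
C1 (derived state '1') is shared by Ichnaria and Telyx — a synapomorphy uniting that clade.
C2 groups Helioodon and Telyx, which is incompatible with the clades supported by the remaining characters; treating it as convergent (homoplasy) costs fewer steps than any alternative tree.
C3 (derived state '1') is shared by Helioodon and Meroeus — a synapomorphy uniting that clade.
C4 (derived state '1') is unique to Meroeus (autapomorphy; uninformative for grouping).
C5: derived state '1' in Helioodon, Ichnaria, Meroeus, and Telyx only — synapomorphy for {Helioodon, Ichnaria, Meroeus, Telyx}.
Most parsimonious ingroup topology: (Telana,((Helioodon,Meroeus),(Ichnaria,Telyx))).
The clade {Helioodon, Meroeus} is supported by C3: its derived state '1' occurs in exactly those taxa and in no other taxon (including the outgroup).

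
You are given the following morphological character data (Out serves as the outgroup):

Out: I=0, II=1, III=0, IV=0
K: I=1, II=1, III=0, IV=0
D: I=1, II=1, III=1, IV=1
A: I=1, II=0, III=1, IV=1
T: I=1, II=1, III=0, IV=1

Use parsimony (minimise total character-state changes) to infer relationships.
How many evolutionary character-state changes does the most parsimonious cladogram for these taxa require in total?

4

Character polarity is set by the outgroup: the derived state is whichever differs from the outgroup's state, so for II the derived state is '0', and for the remaining characters it is '1'.
I (derived state '1') is shared by all ingroup taxa — unites the whole ingroup.
II: derived state '0' in A only — an autapomorphy, so it tells us nothing about relationships among taxa.
III: derived state '1' in A and D only — synapomorphy for {A, D}.
Only A, D, and T show the derived state '1' for IV, supporting them as a clade.
Most parsimonious ingroup topology: (((D,A),T),K).
Changes per character on this tree: I: 1; II: 1; III: 1; IV: 1.
Total = 4.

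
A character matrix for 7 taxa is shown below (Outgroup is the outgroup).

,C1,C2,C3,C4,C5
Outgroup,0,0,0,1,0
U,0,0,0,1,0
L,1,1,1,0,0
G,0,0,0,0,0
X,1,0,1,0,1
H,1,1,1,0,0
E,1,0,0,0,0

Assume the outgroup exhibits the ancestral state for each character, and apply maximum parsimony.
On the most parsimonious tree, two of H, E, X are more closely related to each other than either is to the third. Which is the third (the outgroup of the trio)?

Character polarity is set by the outgroup: the derived state is whichever differs from the outgroup's state, so for C4 the derived state is '0', and for the remaining characters it is '1'.
Only E, H, L, and X show the derived state '1' for C1, supporting them as a clade.
C2: derived state '1' in H and L only — synapomorphy for {H, L}.
C3: derived state '1' in H, L, and X only — synapomorphy for {H, L, X}.
C4 (derived state '0') is shared by E, G, H, L, and X — a synapomorphy uniting that clade.
C5: derived state '1' in X only — an autapomorphy, so it tells us nothing about relationships among taxa.
Most parsimonious ingroup topology: (U,((((L,H),X),E),G)).
X and H share a more recent common ancestor with each other than either does with E, so E is the least closely related of the three.

E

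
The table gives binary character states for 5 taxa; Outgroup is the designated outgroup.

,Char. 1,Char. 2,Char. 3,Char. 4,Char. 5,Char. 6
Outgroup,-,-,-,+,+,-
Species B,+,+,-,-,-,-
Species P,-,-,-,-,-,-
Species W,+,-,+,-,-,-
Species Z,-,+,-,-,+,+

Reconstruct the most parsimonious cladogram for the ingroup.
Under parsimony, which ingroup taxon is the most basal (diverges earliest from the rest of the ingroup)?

Species Z

Character polarity is set by the outgroup: the derived state is whichever differs from the outgroup's state, so for Char. 4, Char. 5 the derived state is '-', and for the remaining characters it is '+'.
Only Species B and Species W show the derived state '+' for Char. 1, supporting them as a clade.
Char. 2 groups Species B and Species Z, which is incompatible with the clades supported by the remaining characters; treating it as convergent (homoplasy) costs fewer steps than any alternative tree.
Char. 3 (derived state '+') is unique to Species W (autapomorphy; uninformative for grouping).
All ingroup taxa share the derived state '-' for Char. 4; it defines the ingroup but does not resolve relationships within it.
Char. 5 (derived state '-') is shared by Species B, Species P, and Species W — a synapomorphy uniting that clade.
Char. 6 (derived state '+') is unique to Species Z (autapomorphy; uninformative for grouping).
Most parsimonious ingroup topology: (((Species B,Species W),Species P),Species Z).
Species Z is sister to the clade containing all other ingroup taxa, so it is the earliest-diverging (most basal) ingroup lineage.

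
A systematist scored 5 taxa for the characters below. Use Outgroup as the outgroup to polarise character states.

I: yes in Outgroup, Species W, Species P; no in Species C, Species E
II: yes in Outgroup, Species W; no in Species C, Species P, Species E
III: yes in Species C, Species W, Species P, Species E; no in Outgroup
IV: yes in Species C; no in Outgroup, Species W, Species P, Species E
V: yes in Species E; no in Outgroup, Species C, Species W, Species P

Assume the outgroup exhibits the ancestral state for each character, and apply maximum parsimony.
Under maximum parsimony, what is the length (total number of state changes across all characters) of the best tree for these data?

5

Character polarity is set by the outgroup: the derived state is whichever differs from the outgroup's state, so for I, II the derived state is 'no', and for the remaining characters it is 'yes'.
I (derived state 'no') is shared by Species C and Species E — a synapomorphy uniting that clade.
II: derived state 'no' in Species C, Species E, and Species P only — synapomorphy for {Species C, Species E, Species P}.
III (derived state 'yes') is shared by all ingroup taxa — unites the whole ingroup.
IV: derived state 'yes' in Species C only — an autapomorphy, so it tells us nothing about relationships among taxa.
V (derived state 'yes') is unique to Species E (autapomorphy; uninformative for grouping).
Most parsimonious ingroup topology: (((Species C,Species E),Species P),Species W).
Changes per character on this tree: I: 1; II: 1; III: 1; IV: 1; V: 1.
Total = 5.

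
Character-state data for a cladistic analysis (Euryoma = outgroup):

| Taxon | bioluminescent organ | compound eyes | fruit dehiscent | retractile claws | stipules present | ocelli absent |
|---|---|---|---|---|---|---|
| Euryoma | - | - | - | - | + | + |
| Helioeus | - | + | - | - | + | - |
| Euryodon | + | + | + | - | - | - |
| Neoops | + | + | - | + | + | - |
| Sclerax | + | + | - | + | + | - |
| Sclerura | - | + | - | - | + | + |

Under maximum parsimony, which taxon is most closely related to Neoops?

Sclerax

Character polarity is set by the outgroup: the derived state is whichever differs from the outgroup's state, so for stipules present, ocelli absent the derived state is '-', and for the remaining characters it is '+'.
Only Euryodon, Neoops, and Sclerax show the derived state '+' for bioluminescent organ, supporting them as a clade.
All ingroup taxa share the derived state '+' for compound eyes; it defines the ingroup but does not resolve relationships within it.
fruit dehiscent: derived state '+' in Euryodon only — an autapomorphy, so it tells us nothing about relationships among taxa.
Only Neoops and Sclerax show the derived state '+' for retractile claws, supporting them as a clade.
stipules present: derived state '-' in Euryodon only — an autapomorphy, so it tells us nothing about relationships among taxa.
ocelli absent (derived state '-') is shared by Euryodon, Helioeus, Neoops, and Sclerax — a synapomorphy uniting that clade.
Most parsimonious ingroup topology: ((Helioeus,(Euryodon,(Neoops,Sclerax))),Sclerura).
Neoops and Sclerax form a cherry on this tree, so they are sister taxa.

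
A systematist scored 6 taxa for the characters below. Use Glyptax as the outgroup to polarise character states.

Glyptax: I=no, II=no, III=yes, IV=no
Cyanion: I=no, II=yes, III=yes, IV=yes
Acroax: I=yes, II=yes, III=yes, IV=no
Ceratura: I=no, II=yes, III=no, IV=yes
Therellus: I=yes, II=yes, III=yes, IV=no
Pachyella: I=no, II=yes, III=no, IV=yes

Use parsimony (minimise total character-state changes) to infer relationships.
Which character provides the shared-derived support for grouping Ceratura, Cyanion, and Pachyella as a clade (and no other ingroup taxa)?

Character polarity is set by the outgroup: the derived state is whichever differs from the outgroup's state, so for III the derived state is 'no', and for the remaining characters it is 'yes'.
I (derived state 'yes') is shared by Acroax and Therellus — a synapomorphy uniting that clade.
II (derived state 'yes') is shared by all ingroup taxa — unites the whole ingroup.
Only Ceratura and Pachyella show the derived state 'no' for III, supporting them as a clade.
IV: derived state 'yes' in Ceratura, Cyanion, and Pachyella only — synapomorphy for {Ceratura, Cyanion, Pachyella}.
Most parsimonious ingroup topology: ((Cyanion,(Ceratura,Pachyella)),(Acroax,Therellus)).
The clade {Ceratura, Cyanion, Pachyella} is supported by IV: its derived state 'yes' occurs in exactly those taxa and in no other taxon (including the outgroup).

IV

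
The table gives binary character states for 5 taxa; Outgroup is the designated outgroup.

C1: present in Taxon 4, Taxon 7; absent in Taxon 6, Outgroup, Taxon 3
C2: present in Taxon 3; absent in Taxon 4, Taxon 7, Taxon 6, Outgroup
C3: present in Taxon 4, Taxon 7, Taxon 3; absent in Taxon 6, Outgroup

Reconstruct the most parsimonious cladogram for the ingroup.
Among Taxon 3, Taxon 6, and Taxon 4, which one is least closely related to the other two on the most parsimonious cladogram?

The outgroup has state 'absent' for every character, so 'present' is the derived state throughout.
C1: derived state 'present' in Taxon 4 and Taxon 7 only — synapomorphy for {Taxon 4, Taxon 7}.
C2: derived state 'present' in Taxon 3 only — an autapomorphy, so it tells us nothing about relationships among taxa.
Only Taxon 3, Taxon 4, and Taxon 7 show the derived state 'present' for C3, supporting them as a clade.
Most parsimonious ingroup topology: (((Taxon 4,Taxon 7),Taxon 3),Taxon 6).
Taxon 4 and Taxon 3 share a more recent common ancestor with each other than either does with Taxon 6, so Taxon 6 is the least closely related of the three.

Taxon 6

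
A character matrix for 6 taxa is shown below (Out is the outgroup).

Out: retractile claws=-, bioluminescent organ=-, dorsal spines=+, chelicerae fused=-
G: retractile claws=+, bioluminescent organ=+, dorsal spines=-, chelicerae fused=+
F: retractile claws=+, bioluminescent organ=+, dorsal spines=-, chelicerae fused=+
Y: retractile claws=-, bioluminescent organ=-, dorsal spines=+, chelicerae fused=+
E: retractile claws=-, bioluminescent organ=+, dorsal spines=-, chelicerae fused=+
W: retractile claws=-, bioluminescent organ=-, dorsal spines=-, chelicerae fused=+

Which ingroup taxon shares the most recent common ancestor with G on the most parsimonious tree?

Character polarity is set by the outgroup: the derived state is whichever differs from the outgroup's state, so for dorsal spines the derived state is '-', and for the remaining characters it is '+'.
Only F and G show the derived state '+' for retractile claws, supporting them as a clade.
Only E, F, and G show the derived state '+' for bioluminescent organ, supporting them as a clade.
dorsal spines (derived state '-') is shared by E, F, G, and W — a synapomorphy uniting that clade.
chelicerae fused (derived state '+') is shared by all ingroup taxa — unites the whole ingroup.
Most parsimonious ingroup topology: ((((G,F),E),W),Y).
G and F form a cherry on this tree, so they are sister taxa.

F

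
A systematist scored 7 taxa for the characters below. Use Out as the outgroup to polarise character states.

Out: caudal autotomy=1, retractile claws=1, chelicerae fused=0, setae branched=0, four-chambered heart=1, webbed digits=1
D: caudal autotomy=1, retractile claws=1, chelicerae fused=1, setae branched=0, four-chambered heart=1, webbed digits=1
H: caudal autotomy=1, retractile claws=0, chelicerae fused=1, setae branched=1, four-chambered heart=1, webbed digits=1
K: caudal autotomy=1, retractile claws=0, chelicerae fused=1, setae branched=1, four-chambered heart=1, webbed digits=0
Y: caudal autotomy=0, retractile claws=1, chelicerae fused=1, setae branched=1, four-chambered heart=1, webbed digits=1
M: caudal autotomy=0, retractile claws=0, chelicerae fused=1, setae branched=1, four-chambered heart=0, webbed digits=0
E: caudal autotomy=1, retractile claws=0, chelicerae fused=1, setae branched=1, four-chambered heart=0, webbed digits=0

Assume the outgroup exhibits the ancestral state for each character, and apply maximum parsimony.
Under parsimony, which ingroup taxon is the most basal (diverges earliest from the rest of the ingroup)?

Character polarity is set by the outgroup: the derived state is whichever differs from the outgroup's state, so for caudal autotomy, retractile claws, four-chambered heart, webbed digits the derived state is '0', and for the remaining characters it is '1'.
caudal autotomy groups M and Y, which is incompatible with the clades supported by the remaining characters; treating it as convergent (homoplasy) costs fewer steps than any alternative tree.
retractile claws (derived state '0') is shared by E, H, K, and M — a synapomorphy uniting that clade.
All ingroup taxa share the derived state '1' for chelicerae fused; it defines the ingroup but does not resolve relationships within it.
Only E, H, K, M, and Y show the derived state '1' for setae branched, supporting them as a clade.
Only E and M show the derived state '0' for four-chambered heart, supporting them as a clade.
Only E, K, and M show the derived state '0' for webbed digits, supporting them as a clade.
Most parsimonious ingroup topology: (D,((H,(K,(M,E))),Y)).
D is sister to the clade containing all other ingroup taxa, so it is the earliest-diverging (most basal) ingroup lineage.

D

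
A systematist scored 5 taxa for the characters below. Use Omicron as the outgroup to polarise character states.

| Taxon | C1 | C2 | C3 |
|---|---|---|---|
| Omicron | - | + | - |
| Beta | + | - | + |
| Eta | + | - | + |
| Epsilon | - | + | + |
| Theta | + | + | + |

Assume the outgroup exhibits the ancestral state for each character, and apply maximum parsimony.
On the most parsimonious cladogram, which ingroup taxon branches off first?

Epsilon

Character polarity is set by the outgroup: the derived state is whichever differs from the outgroup's state, so for C2 the derived state is '-', and for the remaining characters it is '+'.
C1: derived state '+' in Beta, Eta, and Theta only — synapomorphy for {Beta, Eta, Theta}.
C2: derived state '-' in Beta and Eta only — synapomorphy for {Beta, Eta}.
All ingroup taxa share the derived state '+' for C3; it defines the ingroup but does not resolve relationships within it.
Most parsimonious ingroup topology: (((Beta,Eta),Theta),Epsilon).
Epsilon is sister to the clade containing all other ingroup taxa, so it is the earliest-diverging (most basal) ingroup lineage.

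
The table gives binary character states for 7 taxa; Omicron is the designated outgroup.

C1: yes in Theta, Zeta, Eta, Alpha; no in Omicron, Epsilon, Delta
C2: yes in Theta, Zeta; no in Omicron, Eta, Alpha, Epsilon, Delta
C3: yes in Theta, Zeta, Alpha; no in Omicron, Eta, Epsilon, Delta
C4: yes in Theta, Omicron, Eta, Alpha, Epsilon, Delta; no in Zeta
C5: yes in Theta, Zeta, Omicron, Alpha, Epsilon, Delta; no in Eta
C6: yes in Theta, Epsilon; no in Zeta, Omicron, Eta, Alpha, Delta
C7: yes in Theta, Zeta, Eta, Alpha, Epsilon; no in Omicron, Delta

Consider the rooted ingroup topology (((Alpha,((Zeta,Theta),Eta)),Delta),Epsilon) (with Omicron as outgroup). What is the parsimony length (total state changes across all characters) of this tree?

Map each character onto (((Alpha,((Zeta,Theta),Eta)),Delta),Epsilon) (rooted by Omicron) and count the minimum state changes it requires (Fitch parsimony):
C1: 1; C2: 1; C3: 2; C4: 1; C5: 1; C6: 2; C7: 2.
Total tree length = 10.

10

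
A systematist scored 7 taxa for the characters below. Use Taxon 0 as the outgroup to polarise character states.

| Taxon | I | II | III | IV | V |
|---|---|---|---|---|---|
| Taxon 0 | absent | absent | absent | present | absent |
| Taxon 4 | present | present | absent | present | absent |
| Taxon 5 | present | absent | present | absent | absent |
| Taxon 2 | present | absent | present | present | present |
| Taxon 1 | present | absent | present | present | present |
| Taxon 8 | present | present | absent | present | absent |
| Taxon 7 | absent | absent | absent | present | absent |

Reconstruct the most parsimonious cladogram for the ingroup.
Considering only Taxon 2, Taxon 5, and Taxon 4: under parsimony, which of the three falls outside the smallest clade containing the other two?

Taxon 4

Character polarity is set by the outgroup: the derived state is whichever differs from the outgroup's state, so for IV the derived state is 'absent', and for the remaining characters it is 'present'.
I (derived state 'present') is shared by Taxon 1, Taxon 2, Taxon 4, Taxon 5, and Taxon 8 — a synapomorphy uniting that clade.
II (derived state 'present') is shared by Taxon 4 and Taxon 8 — a synapomorphy uniting that clade.
Only Taxon 1, Taxon 2, and Taxon 5 show the derived state 'present' for III, supporting them as a clade.
IV (derived state 'absent') is unique to Taxon 5 (autapomorphy; uninformative for grouping).
V: derived state 'present' in Taxon 1 and Taxon 2 only — synapomorphy for {Taxon 1, Taxon 2}.
Most parsimonious ingroup topology: (((Taxon 4,Taxon 8),(Taxon 5,(Taxon 2,Taxon 1))),Taxon 7).
Taxon 5 and Taxon 2 share a more recent common ancestor with each other than either does with Taxon 4, so Taxon 4 is the least closely related of the three.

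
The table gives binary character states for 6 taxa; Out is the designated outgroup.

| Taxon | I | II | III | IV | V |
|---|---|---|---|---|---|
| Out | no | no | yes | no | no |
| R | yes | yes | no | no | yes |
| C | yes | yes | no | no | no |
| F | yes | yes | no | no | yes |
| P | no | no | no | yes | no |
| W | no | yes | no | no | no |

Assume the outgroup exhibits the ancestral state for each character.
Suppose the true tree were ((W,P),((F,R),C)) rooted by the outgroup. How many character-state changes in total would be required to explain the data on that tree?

6

Map each character onto ((W,P),((F,R),C)) (rooted by Out) and count the minimum state changes it requires (Fitch parsimony):
I: 1; II: 2; III: 1; IV: 1; V: 1.
Total tree length = 6.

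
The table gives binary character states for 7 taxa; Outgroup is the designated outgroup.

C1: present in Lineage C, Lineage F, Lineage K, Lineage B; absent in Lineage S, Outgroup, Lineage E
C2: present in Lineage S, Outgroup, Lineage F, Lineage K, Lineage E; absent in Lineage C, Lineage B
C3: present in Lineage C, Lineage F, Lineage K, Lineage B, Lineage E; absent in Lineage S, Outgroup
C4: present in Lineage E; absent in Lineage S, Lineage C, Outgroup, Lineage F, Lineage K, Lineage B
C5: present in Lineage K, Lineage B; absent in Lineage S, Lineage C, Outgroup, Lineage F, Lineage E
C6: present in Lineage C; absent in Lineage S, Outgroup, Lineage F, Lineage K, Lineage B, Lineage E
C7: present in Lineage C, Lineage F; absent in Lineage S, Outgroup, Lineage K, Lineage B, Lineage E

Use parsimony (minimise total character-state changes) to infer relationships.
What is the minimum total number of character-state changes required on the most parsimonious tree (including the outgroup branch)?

Character polarity is set by the outgroup: the derived state is whichever differs from the outgroup's state, so for C2 the derived state is 'absent', and for the remaining characters it is 'present'.
C1 (derived state 'present') is shared by Lineage B, Lineage C, Lineage F, and Lineage K — a synapomorphy uniting that clade.
C2 groups Lineage B and Lineage C, which is incompatible with the clades supported by the remaining characters; treating it as convergent (homoplasy) costs fewer steps than any alternative tree.
C3: derived state 'present' in Lineage B, Lineage C, Lineage E, Lineage F, and Lineage K only — synapomorphy for {Lineage B, Lineage C, Lineage E, Lineage F, Lineage K}.
C4: derived state 'present' in Lineage E only — an autapomorphy, so it tells us nothing about relationships among taxa.
Only Lineage B and Lineage K show the derived state 'present' for C5, supporting them as a clade.
C6 (derived state 'present') is unique to Lineage C (autapomorphy; uninformative for grouping).
Only Lineage C and Lineage F show the derived state 'present' for C7, supporting them as a clade.
Most parsimonious ingroup topology: ((((Lineage B,Lineage K),(Lineage F,Lineage C)),Lineage E),Lineage S).
Changes per character on this tree: C1: 1; C2: 2; C3: 1; C4: 1; C5: 1; C6: 1; C7: 1.
Total = 8.

8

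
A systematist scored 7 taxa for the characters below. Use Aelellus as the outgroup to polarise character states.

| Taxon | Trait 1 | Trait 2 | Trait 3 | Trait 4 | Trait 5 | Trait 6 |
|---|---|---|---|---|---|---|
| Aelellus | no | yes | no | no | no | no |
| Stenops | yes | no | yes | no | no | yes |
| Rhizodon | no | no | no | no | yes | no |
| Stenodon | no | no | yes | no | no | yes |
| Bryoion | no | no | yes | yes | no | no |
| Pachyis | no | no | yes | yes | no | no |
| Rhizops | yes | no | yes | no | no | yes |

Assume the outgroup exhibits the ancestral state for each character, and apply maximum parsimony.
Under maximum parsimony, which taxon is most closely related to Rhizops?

Character polarity is set by the outgroup: the derived state is whichever differs from the outgroup's state, so for Trait 2 the derived state is 'no', and for the remaining characters it is 'yes'.
Trait 1 (derived state 'yes') is shared by Rhizops and Stenops — a synapomorphy uniting that clade.
All ingroup taxa share the derived state 'no' for Trait 2; it defines the ingroup but does not resolve relationships within it.
Only Bryoion, Pachyis, Rhizops, Stenodon, and Stenops show the derived state 'yes' for Trait 3, supporting them as a clade.
Only Bryoion and Pachyis show the derived state 'yes' for Trait 4, supporting them as a clade.
Trait 5: derived state 'yes' in Rhizodon only — an autapomorphy, so it tells us nothing about relationships among taxa.
Trait 6: derived state 'yes' in Rhizops, Stenodon, and Stenops only — synapomorphy for {Rhizops, Stenodon, Stenops}.
Most parsimonious ingroup topology: ((((Stenops,Rhizops),Stenodon),(Bryoion,Pachyis)),Rhizodon).
Rhizops and Stenops form a cherry on this tree, so they are sister taxa.

Stenops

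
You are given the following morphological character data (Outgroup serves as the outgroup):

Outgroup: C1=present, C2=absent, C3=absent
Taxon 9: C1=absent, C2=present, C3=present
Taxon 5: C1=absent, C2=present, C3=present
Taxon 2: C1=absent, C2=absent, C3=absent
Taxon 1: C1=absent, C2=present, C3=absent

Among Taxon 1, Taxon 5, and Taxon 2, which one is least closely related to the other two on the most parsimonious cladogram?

Character polarity is set by the outgroup: the derived state is whichever differs from the outgroup's state, so for C1 the derived state is 'absent', and for the remaining characters it is 'present'.
All ingroup taxa share the derived state 'absent' for C1; it defines the ingroup but does not resolve relationships within it.
C2: derived state 'present' in Taxon 1, Taxon 5, and Taxon 9 only — synapomorphy for {Taxon 1, Taxon 5, Taxon 9}.
C3 (derived state 'present') is shared by Taxon 5 and Taxon 9 — a synapomorphy uniting that clade.
Most parsimonious ingroup topology: (((Taxon 9,Taxon 5),Taxon 1),Taxon 2).
Taxon 5 and Taxon 1 share a more recent common ancestor with each other than either does with Taxon 2, so Taxon 2 is the least closely related of the three.

Taxon 2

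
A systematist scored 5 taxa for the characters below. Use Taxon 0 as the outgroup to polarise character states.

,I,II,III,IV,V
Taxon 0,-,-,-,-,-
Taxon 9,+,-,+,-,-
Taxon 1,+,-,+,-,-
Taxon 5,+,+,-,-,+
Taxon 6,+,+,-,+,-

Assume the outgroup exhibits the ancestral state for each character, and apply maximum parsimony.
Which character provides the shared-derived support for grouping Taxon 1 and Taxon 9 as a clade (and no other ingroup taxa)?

The outgroup has state '-' for every character, so '+' is the derived state throughout.
I (derived state '+') is shared by all ingroup taxa — unites the whole ingroup.
II: derived state '+' in Taxon 5 and Taxon 6 only — synapomorphy for {Taxon 5, Taxon 6}.
Only Taxon 1 and Taxon 9 show the derived state '+' for III, supporting them as a clade.
IV: derived state '+' in Taxon 6 only — an autapomorphy, so it tells us nothing about relationships among taxa.
V (derived state '+') is unique to Taxon 5 (autapomorphy; uninformative for grouping).
Most parsimonious ingroup topology: ((Taxon 9,Taxon 1),(Taxon 5,Taxon 6)).
The clade {Taxon 1, Taxon 9} is supported by III: its derived state '+' occurs in exactly those taxa and in no other taxon (including the outgroup).

III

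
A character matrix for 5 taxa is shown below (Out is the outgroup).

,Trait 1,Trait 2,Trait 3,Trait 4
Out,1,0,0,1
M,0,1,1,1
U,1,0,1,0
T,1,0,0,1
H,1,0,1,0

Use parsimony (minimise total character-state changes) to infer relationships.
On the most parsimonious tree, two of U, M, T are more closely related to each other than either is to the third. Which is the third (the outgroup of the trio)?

T

Character polarity is set by the outgroup: the derived state is whichever differs from the outgroup's state, so for Trait 1, Trait 4 the derived state is '0', and for the remaining characters it is '1'.
Trait 1: derived state '0' in M only — an autapomorphy, so it tells us nothing about relationships among taxa.
Trait 2 (derived state '1') is unique to M (autapomorphy; uninformative for grouping).
Trait 3: derived state '1' in H, M, and U only — synapomorphy for {H, M, U}.
Trait 4 (derived state '0') is shared by H and U — a synapomorphy uniting that clade.
Most parsimonious ingroup topology: ((M,(U,H)),T).
U and M share a more recent common ancestor with each other than either does with T, so T is the least closely related of the three.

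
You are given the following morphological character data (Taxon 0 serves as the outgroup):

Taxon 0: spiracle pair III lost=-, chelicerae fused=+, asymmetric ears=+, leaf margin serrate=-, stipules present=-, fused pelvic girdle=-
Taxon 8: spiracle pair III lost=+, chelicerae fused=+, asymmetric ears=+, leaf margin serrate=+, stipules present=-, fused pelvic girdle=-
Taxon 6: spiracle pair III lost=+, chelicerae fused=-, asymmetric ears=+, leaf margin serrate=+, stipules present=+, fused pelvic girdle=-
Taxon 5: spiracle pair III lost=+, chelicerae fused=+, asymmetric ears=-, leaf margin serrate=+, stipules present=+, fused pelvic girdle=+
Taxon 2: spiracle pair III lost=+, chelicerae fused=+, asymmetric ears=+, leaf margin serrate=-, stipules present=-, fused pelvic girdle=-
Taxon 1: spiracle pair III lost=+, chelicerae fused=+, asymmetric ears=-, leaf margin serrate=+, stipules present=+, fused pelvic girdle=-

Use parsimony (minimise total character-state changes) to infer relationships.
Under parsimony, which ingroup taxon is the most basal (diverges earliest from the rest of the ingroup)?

Taxon 2

Character polarity is set by the outgroup: the derived state is whichever differs from the outgroup's state, so for chelicerae fused, asymmetric ears the derived state is '-', and for the remaining characters it is '+'.
spiracle pair III lost (derived state '+') is shared by all ingroup taxa — unites the whole ingroup.
chelicerae fused: derived state '-' in Taxon 6 only — an autapomorphy, so it tells us nothing about relationships among taxa.
asymmetric ears (derived state '-') is shared by Taxon 1 and Taxon 5 — a synapomorphy uniting that clade.
Only Taxon 1, Taxon 5, Taxon 6, and Taxon 8 show the derived state '+' for leaf margin serrate, supporting them as a clade.
stipules present: derived state '+' in Taxon 1, Taxon 5, and Taxon 6 only — synapomorphy for {Taxon 1, Taxon 5, Taxon 6}.
fused pelvic girdle (derived state '+') is unique to Taxon 5 (autapomorphy; uninformative for grouping).
Most parsimonious ingroup topology: ((Taxon 8,(Taxon 6,(Taxon 5,Taxon 1))),Taxon 2).
Taxon 2 is sister to the clade containing all other ingroup taxa, so it is the earliest-diverging (most basal) ingroup lineage.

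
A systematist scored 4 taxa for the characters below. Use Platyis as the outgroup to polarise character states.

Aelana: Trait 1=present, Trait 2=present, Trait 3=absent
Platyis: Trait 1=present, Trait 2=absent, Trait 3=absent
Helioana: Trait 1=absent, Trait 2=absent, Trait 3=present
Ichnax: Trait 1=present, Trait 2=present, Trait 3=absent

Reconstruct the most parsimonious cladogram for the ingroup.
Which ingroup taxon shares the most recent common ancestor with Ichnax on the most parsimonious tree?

Character polarity is set by the outgroup: the derived state is whichever differs from the outgroup's state, so for Trait 1 the derived state is 'absent', and for the remaining characters it is 'present'.
Trait 1: derived state 'absent' in Helioana only — an autapomorphy, so it tells us nothing about relationships among taxa.
Only Aelana and Ichnax show the derived state 'present' for Trait 2, supporting them as a clade.
Trait 3: derived state 'present' in Helioana only — an autapomorphy, so it tells us nothing about relationships among taxa.
Most parsimonious ingroup topology: (Helioana,(Ichnax,Aelana)).
Ichnax and Aelana form a cherry on this tree, so they are sister taxa.

Aelana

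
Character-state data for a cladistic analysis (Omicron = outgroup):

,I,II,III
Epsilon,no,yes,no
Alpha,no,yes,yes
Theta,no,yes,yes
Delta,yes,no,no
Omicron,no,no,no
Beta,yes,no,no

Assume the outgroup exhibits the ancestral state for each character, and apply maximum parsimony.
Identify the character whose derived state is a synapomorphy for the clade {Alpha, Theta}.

III

The outgroup has state 'no' for every character, so 'yes' is the derived state throughout.
Only Beta and Delta show the derived state 'yes' for I, supporting them as a clade.
Only Alpha, Epsilon, and Theta show the derived state 'yes' for II, supporting them as a clade.
III: derived state 'yes' in Alpha and Theta only — synapomorphy for {Alpha, Theta}.
Most parsimonious ingroup topology: (((Alpha,Theta),Epsilon),(Delta,Beta)).
The clade {Alpha, Theta} is supported by III: its derived state 'yes' occurs in exactly those taxa and in no other taxon (including the outgroup).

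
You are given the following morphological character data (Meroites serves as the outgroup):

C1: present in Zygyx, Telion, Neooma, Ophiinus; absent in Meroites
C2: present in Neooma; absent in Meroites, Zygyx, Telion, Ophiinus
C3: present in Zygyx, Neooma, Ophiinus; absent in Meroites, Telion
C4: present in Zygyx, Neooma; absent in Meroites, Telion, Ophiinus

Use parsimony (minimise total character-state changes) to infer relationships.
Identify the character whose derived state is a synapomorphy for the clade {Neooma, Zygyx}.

The outgroup has state 'absent' for every character, so 'present' is the derived state throughout.
C1 (derived state 'present') is shared by all ingroup taxa — unites the whole ingroup.
C2: derived state 'present' in Neooma only — an autapomorphy, so it tells us nothing about relationships among taxa.
C3: derived state 'present' in Neooma, Ophiinus, and Zygyx only — synapomorphy for {Neooma, Ophiinus, Zygyx}.
Only Neooma and Zygyx show the derived state 'present' for C4, supporting them as a clade.
Most parsimonious ingroup topology: (((Zygyx,Neooma),Ophiinus),Telion).
The clade {Neooma, Zygyx} is supported by C4: its derived state 'present' occurs in exactly those taxa and in no other taxon (including the outgroup).

C4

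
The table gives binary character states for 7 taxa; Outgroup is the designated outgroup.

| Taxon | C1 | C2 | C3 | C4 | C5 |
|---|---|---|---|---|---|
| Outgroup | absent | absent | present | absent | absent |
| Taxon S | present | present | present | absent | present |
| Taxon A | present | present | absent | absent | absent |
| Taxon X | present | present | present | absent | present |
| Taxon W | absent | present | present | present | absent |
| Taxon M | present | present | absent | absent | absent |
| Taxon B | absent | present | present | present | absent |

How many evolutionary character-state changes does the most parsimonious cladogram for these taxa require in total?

Character polarity is set by the outgroup: the derived state is whichever differs from the outgroup's state, so for C3 the derived state is 'absent', and for the remaining characters it is 'present'.
C1: derived state 'present' in Taxon A, Taxon M, Taxon S, and Taxon X only — synapomorphy for {Taxon A, Taxon M, Taxon S, Taxon X}.
All ingroup taxa share the derived state 'present' for C2; it defines the ingroup but does not resolve relationships within it.
C3 (derived state 'absent') is shared by Taxon A and Taxon M — a synapomorphy uniting that clade.
Only Taxon B and Taxon W show the derived state 'present' for C4, supporting them as a clade.
C5 (derived state 'present') is shared by Taxon S and Taxon X — a synapomorphy uniting that clade.
Most parsimonious ingroup topology: (((Taxon S,Taxon X),(Taxon A,Taxon M)),(Taxon W,Taxon B)).
Changes per character on this tree: C1: 1; C2: 1; C3: 1; C4: 1; C5: 1.
Total = 5.

5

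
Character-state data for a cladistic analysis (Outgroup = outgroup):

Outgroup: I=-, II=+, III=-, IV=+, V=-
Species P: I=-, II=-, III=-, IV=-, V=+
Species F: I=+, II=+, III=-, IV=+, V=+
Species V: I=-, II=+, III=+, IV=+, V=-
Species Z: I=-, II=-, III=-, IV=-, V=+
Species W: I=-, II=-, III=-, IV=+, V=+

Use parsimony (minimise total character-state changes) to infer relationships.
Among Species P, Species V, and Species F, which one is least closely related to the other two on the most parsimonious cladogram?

Species V

Character polarity is set by the outgroup: the derived state is whichever differs from the outgroup's state, so for II, IV the derived state is '-', and for the remaining characters it is '+'.
I (derived state '+') is unique to Species F (autapomorphy; uninformative for grouping).
II: derived state '-' in Species P, Species W, and Species Z only — synapomorphy for {Species P, Species W, Species Z}.
III: derived state '+' in Species V only — an autapomorphy, so it tells us nothing about relationships among taxa.
IV: derived state '-' in Species P and Species Z only — synapomorphy for {Species P, Species Z}.
V (derived state '+') is shared by Species F, Species P, Species W, and Species Z — a synapomorphy uniting that clade.
Most parsimonious ingroup topology: ((((Species P,Species Z),Species W),Species F),Species V).
Species F and Species P share a more recent common ancestor with each other than either does with Species V, so Species V is the least closely related of the three.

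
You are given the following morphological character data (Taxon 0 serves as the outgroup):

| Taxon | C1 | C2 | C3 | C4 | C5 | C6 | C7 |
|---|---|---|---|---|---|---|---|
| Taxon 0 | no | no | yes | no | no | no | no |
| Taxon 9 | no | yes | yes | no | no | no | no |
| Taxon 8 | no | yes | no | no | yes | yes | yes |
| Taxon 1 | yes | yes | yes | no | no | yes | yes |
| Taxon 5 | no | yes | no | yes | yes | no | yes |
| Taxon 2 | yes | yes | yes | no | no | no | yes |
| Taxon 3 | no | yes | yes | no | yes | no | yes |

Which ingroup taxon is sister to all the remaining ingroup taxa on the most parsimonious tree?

Character polarity is set by the outgroup: the derived state is whichever differs from the outgroup's state, so for C3 the derived state is 'no', and for the remaining characters it is 'yes'.
Only Taxon 1 and Taxon 2 show the derived state 'yes' for C1, supporting them as a clade.
All ingroup taxa share the derived state 'yes' for C2; it defines the ingroup but does not resolve relationships within it.
Only Taxon 5 and Taxon 8 show the derived state 'no' for C3, supporting them as a clade.
C4: derived state 'yes' in Taxon 5 only — an autapomorphy, so it tells us nothing about relationships among taxa.
C5: derived state 'yes' in Taxon 3, Taxon 5, and Taxon 8 only — synapomorphy for {Taxon 3, Taxon 5, Taxon 8}.
C6 groups Taxon 1 and Taxon 8, which is incompatible with the clades supported by the remaining characters; treating it as convergent (homoplasy) costs fewer steps than any alternative tree.
Only Taxon 1, Taxon 2, Taxon 3, Taxon 5, and Taxon 8 show the derived state 'yes' for C7, supporting them as a clade.
Most parsimonious ingroup topology: (Taxon 9,(((Taxon 8,Taxon 5),Taxon 3),(Taxon 1,Taxon 2))).
Taxon 9 is sister to the clade containing all other ingroup taxa, so it is the earliest-diverging (most basal) ingroup lineage.

Taxon 9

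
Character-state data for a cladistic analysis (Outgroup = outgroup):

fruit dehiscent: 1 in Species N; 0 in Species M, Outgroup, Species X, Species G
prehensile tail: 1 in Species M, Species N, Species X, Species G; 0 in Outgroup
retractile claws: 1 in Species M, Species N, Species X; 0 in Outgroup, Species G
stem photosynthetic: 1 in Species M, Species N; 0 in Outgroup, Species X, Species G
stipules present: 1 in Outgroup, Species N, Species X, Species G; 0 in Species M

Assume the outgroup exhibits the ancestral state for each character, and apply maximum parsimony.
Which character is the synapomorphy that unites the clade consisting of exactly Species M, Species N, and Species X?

retractile claws

Character polarity is set by the outgroup: the derived state is whichever differs from the outgroup's state, so for stipules present the derived state is '0', and for the remaining characters it is '1'.
fruit dehiscent (derived state '1') is unique to Species N (autapomorphy; uninformative for grouping).
prehensile tail (derived state '1') is shared by all ingroup taxa — unites the whole ingroup.
retractile claws: derived state '1' in Species M, Species N, and Species X only — synapomorphy for {Species M, Species N, Species X}.
Only Species M and Species N show the derived state '1' for stem photosynthetic, supporting them as a clade.
stipules present (derived state '0') is unique to Species M (autapomorphy; uninformative for grouping).
Most parsimonious ingroup topology: (((Species M,Species N),Species X),Species G).
The clade {Species M, Species N, Species X} is supported by retractile claws: its derived state '1' occurs in exactly those taxa and in no other taxon (including the outgroup).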